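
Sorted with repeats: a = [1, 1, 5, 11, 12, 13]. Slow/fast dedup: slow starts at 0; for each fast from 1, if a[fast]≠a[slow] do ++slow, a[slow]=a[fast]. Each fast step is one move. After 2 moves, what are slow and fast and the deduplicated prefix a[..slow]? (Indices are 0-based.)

slow=0 fast=1: a[fast]=1=a[slow] dup, fast++
slow=0 fast=2: a[fast]=5≠a[slow]=1 write a[1]=5, slow++,fast++

slow=1, fast=3, prefix=[1, 5]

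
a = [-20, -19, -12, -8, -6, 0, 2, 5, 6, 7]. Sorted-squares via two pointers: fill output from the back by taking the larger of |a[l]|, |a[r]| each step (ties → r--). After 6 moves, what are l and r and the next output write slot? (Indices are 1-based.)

l=5, r=8, next write slot=4

l=1 r=10: |-20|>|7| out[10]=400, l++
l=2 r=10: |-19|>|7| out[9]=361, l++
l=3 r=10: |-12|>|7| out[8]=144, l++
l=4 r=10: |-8|>|7| out[7]=64, l++
l=5 r=10: |-6|<=|7| out[6]=49, r--
l=5 r=9: |-6|<=|6| out[5]=36, r--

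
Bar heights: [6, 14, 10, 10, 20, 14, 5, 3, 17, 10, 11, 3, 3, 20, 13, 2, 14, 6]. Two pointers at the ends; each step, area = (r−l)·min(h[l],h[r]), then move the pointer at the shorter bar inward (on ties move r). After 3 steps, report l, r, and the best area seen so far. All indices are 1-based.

[1,18] min(6,6)*17=102 best=102 * → r--
[1,17] min(6,14)*16=96 best=102 → l++
[2,17] min(14,14)*15=210 best=210 * → r--

l=2, r=16, best area=210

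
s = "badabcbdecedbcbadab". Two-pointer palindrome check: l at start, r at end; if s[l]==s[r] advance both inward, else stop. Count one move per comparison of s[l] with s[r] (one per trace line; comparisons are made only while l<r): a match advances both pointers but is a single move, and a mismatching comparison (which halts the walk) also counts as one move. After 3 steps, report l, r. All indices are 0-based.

l=0 r=18: 'b'=='b', l++,r--
l=1 r=17: 'a'=='a', l++,r--
l=2 r=16: 'd'=='d', l++,r--

l=3, r=15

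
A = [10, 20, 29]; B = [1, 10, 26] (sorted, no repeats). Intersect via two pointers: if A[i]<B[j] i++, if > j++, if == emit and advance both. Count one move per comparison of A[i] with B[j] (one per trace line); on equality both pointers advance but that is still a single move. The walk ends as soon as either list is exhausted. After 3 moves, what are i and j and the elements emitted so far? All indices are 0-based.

i=2, j=2, emitted=[10]

[i=0,j=0] 10>1 → j++
[i=0,j=1] 10==10 emit → i++,j++
[i=1,j=2] 20<26 → i++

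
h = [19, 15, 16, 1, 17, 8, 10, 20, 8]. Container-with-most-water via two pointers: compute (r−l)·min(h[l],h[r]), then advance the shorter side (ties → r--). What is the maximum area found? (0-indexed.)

max area = 133

[0,8] min(19,8)*8=64 best=64 * → r--
[0,7] min(19,20)*7=133 best=133 * → l++
[1,7] min(15,20)*6=90 best=133 → l++
[2,7] min(16,20)*5=80 best=133 → l++
[3,7] min(1,20)*4=4 best=133 → l++
[4,7] min(17,20)*3=51 best=133 → l++
[5,7] min(8,20)*2=16 best=133 → l++
[6,7] min(10,20)*1=10 best=133 → l++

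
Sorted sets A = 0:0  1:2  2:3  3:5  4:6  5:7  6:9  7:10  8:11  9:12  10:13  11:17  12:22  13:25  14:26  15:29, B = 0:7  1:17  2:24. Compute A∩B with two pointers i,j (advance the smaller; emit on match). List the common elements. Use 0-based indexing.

intersection = [7, 17]

i=0 j=0: 0<7, i++
i=1 j=0: 2<7, i++
i=2 j=0: 3<7, i++
i=3 j=0: 5<7, i++
i=4 j=0: 6<7, i++
i=5 j=0: 7==7 emit, i++,j++
i=6 j=1: 9<17, i++
i=7 j=1: 10<17, i++
i=8 j=1: 11<17, i++
i=9 j=1: 12<17, i++
i=10 j=1: 13<17, i++
i=11 j=1: 17==17 emit, i++,j++
i=12 j=2: 22<24, i++
i=13 j=2: 25>24, j++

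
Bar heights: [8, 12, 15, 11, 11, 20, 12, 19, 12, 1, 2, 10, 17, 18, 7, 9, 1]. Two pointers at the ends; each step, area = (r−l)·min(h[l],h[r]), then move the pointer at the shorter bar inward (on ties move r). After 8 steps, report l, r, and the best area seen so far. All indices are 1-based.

l=6, r=14, best area=165

l=1 r=17: min(8,1)*16=16 best=16 *, r--
l=1 r=16: min(8,9)*15=120 best=120 *, l++
l=2 r=16: min(12,9)*14=126 best=126 *, r--
l=2 r=15: min(12,7)*13=91 best=126, r--
l=2 r=14: min(12,18)*12=144 best=144 *, l++
l=3 r=14: min(15,18)*11=165 best=165 *, l++
l=4 r=14: min(11,18)*10=110 best=165, l++
l=5 r=14: min(11,18)*9=99 best=165, l++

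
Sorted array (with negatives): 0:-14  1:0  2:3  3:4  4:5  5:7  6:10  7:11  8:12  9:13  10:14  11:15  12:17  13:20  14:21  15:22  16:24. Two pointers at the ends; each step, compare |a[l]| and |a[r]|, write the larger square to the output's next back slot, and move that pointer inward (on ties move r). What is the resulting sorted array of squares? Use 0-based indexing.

[0, 9, 16, 25, 49, 100, 121, 144, 169, 196, 196, 225, 289, 400, 441, 484, 576]

l=0 r=16: |-14|<=|24| out[16]=576, r--
l=0 r=15: |-14|<=|22| out[15]=484, r--
l=0 r=14: |-14|<=|21| out[14]=441, r--
l=0 r=13: |-14|<=|20| out[13]=400, r--
l=0 r=12: |-14|<=|17| out[12]=289, r--
l=0 r=11: |-14|<=|15| out[11]=225, r--
l=0 r=10: |-14|<=|14| out[10]=196, r--
l=0 r=9: |-14|>|13| out[9]=196, l++
l=1 r=9: |0|<=|13| out[8]=169, r--
l=1 r=8: |0|<=|12| out[7]=144, r--
l=1 r=7: |0|<=|11| out[6]=121, r--
l=1 r=6: |0|<=|10| out[5]=100, r--
l=1 r=5: |0|<=|7| out[4]=49, r--
l=1 r=4: |0|<=|5| out[3]=25, r--
l=1 r=3: |0|<=|4| out[2]=16, r--
l=1 r=2: |0|<=|3| out[1]=9, r--
l=1 r=1: |0|<=|0| out[0]=0, r--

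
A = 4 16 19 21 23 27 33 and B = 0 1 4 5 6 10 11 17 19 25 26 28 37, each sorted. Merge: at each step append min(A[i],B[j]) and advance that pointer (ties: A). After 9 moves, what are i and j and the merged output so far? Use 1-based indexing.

i=1 j=1: A[i]=4>B[j]=0 take 0, j++
i=1 j=2: A[i]=4>B[j]=1 take 1, j++
i=1 j=3: A[i]=4<=B[j]=4 take 4, i++
i=2 j=3: A[i]=16>B[j]=4 take 4, j++
i=2 j=4: A[i]=16>B[j]=5 take 5, j++
i=2 j=5: A[i]=16>B[j]=6 take 6, j++
i=2 j=6: A[i]=16>B[j]=10 take 10, j++
i=2 j=7: A[i]=16>B[j]=11 take 11, j++
i=2 j=8: A[i]=16<=B[j]=17 take 16, i++

i=3, j=8, merged so far=[0, 1, 4, 4, 5, 6, 10, 11, 16]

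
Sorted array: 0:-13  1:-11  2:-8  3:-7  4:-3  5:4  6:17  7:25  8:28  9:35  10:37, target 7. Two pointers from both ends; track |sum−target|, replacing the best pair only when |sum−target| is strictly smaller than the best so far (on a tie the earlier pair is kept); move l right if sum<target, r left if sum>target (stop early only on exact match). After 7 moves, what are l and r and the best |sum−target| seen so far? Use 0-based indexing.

l=2, r=5, best |Δ|=1

[0,10] -13+37=24 d=17 * → r--
[0,9] -13+35=22 d=15 * → r--
[0,8] -13+28=15 d=8 * → r--
[0,7] -13+25=12 d=5 * → r--
[0,6] -13+17=4 d=3 * → l++
[1,6] -11+17=6 d=1 * → l++
[2,6] -8+17=9 d=2 → r--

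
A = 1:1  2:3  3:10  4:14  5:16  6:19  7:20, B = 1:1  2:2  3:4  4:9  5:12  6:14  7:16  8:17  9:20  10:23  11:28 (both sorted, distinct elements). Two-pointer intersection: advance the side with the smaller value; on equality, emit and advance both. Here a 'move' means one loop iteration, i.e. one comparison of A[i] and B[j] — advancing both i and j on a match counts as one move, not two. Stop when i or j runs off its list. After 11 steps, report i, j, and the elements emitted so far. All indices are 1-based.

i=7, j=9, emitted=[1, 14, 16]

[i=1,j=1] 1==1 emit → i++,j++
[i=2,j=2] 3>2 → j++
[i=2,j=3] 3<4 → i++
[i=3,j=3] 10>4 → j++
[i=3,j=4] 10>9 → j++
[i=3,j=5] 10<12 → i++
[i=4,j=5] 14>12 → j++
[i=4,j=6] 14==14 emit → i++,j++
[i=5,j=7] 16==16 emit → i++,j++
[i=6,j=8] 19>17 → j++
[i=6,j=9] 19<20 → i++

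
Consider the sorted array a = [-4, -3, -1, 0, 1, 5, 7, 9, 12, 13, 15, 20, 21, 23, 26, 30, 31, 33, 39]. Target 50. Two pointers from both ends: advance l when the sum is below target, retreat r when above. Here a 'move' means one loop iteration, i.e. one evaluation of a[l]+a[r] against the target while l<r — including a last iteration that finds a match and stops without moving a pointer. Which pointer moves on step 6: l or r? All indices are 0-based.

l

[0,18] -4+39=35 <50 → l++
[1,18] -3+39=36 <50 → l++
[2,18] -1+39=38 <50 → l++
[3,18] 0+39=39 <50 → l++
[4,18] 1+39=40 <50 → l++
[5,18] 5+39=44 <50 → l++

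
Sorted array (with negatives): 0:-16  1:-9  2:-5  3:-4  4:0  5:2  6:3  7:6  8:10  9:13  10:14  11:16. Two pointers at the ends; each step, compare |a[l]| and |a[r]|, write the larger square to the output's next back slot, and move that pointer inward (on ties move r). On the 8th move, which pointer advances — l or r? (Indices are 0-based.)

l

l=0 r=11: |-16|<=|16| out[11]=256, r--
l=0 r=10: |-16|>|14| out[10]=256, l++
l=1 r=10: |-9|<=|14| out[9]=196, r--
l=1 r=9: |-9|<=|13| out[8]=169, r--
l=1 r=8: |-9|<=|10| out[7]=100, r--
l=1 r=7: |-9|>|6| out[6]=81, l++
l=2 r=7: |-5|<=|6| out[5]=36, r--
l=2 r=6: |-5|>|3| out[4]=25, l++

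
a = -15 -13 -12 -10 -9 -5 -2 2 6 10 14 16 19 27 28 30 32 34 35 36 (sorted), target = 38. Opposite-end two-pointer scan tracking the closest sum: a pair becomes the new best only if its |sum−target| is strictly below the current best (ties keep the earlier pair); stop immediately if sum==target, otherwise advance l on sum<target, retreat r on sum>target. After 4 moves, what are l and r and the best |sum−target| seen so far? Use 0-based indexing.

l=4, r=19, best |Δ|=12

l=0 r=19: -15+36=21 d=17 *, l++
l=1 r=19: -13+36=23 d=15 *, l++
l=2 r=19: -12+36=24 d=14 *, l++
l=3 r=19: -10+36=26 d=12 *, l++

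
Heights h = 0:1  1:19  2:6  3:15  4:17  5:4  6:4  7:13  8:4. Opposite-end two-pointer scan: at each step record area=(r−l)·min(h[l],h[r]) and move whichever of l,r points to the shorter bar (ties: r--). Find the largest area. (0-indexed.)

max area = 78

[0,8] min(1,4)*8=8 best=8 * → l++
[1,8] min(19,4)*7=28 best=28 * → r--
[1,7] min(19,13)*6=78 best=78 * → r--
[1,6] min(19,4)*5=20 best=78 → r--
[1,5] min(19,4)*4=16 best=78 → r--
[1,4] min(19,17)*3=51 best=78 → r--
[1,3] min(19,15)*2=30 best=78 → r--
[1,2] min(19,6)*1=6 best=78 → r--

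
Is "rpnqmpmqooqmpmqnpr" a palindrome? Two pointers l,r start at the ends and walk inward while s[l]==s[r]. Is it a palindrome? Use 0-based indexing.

palindrome

[0,17] 'r'=='r' → l++,r--
[1,16] 'p'=='p' → l++,r--
[2,15] 'n'=='n' → l++,r--
[3,14] 'q'=='q' → l++,r--
[4,13] 'm'=='m' → l++,r--
[5,12] 'p'=='p' → l++,r--
[6,11] 'm'=='m' → l++,r--
[7,10] 'q'=='q' → l++,r--
[8,9] 'o'=='o' → l++,r--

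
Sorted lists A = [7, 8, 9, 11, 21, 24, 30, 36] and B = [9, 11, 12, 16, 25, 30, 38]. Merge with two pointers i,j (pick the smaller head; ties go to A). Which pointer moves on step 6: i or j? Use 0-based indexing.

j

[i=0,j=0] A[i]=7<=B[j]=9 take 7 → i++
[i=1,j=0] A[i]=8<=B[j]=9 take 8 → i++
[i=2,j=0] A[i]=9<=B[j]=9 take 9 → i++
[i=3,j=0] A[i]=11>B[j]=9 take 9 → j++
[i=3,j=1] A[i]=11<=B[j]=11 take 11 → i++
[i=4,j=1] A[i]=21>B[j]=11 take 11 → j++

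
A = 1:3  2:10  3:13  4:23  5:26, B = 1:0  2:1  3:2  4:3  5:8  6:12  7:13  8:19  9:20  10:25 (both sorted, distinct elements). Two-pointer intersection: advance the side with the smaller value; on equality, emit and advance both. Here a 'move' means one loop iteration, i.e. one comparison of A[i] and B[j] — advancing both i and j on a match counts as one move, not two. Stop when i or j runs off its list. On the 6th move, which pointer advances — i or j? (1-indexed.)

[i=1,j=1] 3>0 → j++
[i=1,j=2] 3>1 → j++
[i=1,j=3] 3>2 → j++
[i=1,j=4] 3==3 emit → i++,j++
[i=2,j=5] 10>8 → j++
[i=2,j=6] 10<12 → i++

i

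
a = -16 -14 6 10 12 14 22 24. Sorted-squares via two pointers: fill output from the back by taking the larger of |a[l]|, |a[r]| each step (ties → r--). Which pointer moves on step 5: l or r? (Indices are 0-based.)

l=0 r=7: |-16|<=|24| out[7]=576, r--
l=0 r=6: |-16|<=|22| out[6]=484, r--
l=0 r=5: |-16|>|14| out[5]=256, l++
l=1 r=5: |-14|<=|14| out[4]=196, r--
l=1 r=4: |-14|>|12| out[3]=196, l++

l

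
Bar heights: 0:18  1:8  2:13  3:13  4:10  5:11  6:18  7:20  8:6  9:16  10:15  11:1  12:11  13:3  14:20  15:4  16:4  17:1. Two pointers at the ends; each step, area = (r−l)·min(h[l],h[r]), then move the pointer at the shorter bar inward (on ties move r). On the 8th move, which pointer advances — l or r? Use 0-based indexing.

l

l=0 r=17: min(18,1)*17=17 best=17 *, r--
l=0 r=16: min(18,4)*16=64 best=64 *, r--
l=0 r=15: min(18,4)*15=60 best=64, r--
l=0 r=14: min(18,20)*14=252 best=252 *, l++
l=1 r=14: min(8,20)*13=104 best=252, l++
l=2 r=14: min(13,20)*12=156 best=252, l++
l=3 r=14: min(13,20)*11=143 best=252, l++
l=4 r=14: min(10,20)*10=100 best=252, l++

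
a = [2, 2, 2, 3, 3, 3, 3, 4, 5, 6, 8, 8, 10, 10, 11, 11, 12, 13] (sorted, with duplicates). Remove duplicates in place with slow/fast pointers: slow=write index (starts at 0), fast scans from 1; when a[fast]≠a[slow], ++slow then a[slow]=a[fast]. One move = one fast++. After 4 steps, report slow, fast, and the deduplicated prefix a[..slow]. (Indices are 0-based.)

slow=1, fast=5, prefix=[2, 3]

slow=0 fast=1: a[fast]=2=a[slow] dup, fast++
slow=0 fast=2: a[fast]=2=a[slow] dup, fast++
slow=0 fast=3: a[fast]=3≠a[slow]=2 write a[1]=3, slow++,fast++
slow=1 fast=4: a[fast]=3=a[slow] dup, fast++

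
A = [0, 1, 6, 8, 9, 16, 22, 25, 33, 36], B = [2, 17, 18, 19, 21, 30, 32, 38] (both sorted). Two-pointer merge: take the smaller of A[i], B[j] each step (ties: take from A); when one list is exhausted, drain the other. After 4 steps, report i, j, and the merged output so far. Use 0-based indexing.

i=3, j=1, merged so far=[0, 1, 2, 6]

[i=0,j=0] A[i]=0<=B[j]=2 take 0 → i++
[i=1,j=0] A[i]=1<=B[j]=2 take 1 → i++
[i=2,j=0] A[i]=6>B[j]=2 take 2 → j++
[i=2,j=1] A[i]=6<=B[j]=17 take 6 → i++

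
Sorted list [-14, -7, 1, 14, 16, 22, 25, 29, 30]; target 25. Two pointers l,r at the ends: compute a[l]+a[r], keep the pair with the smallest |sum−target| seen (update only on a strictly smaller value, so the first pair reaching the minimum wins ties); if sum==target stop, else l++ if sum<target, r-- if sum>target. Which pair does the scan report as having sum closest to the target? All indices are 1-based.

[1,9] -14+30=16 d=9 * → l++
[2,9] -7+30=23 d=2 * → l++
[3,9] 1+30=31 d=6 → r--
[3,8] 1+29=30 d=5 → r--
[3,7] 1+25=26 d=1 * → r--
[3,6] 1+22=23 d=2 → l++
[4,6] 14+22=36 d=11 → r--
[4,5] 14+16=30 d=5 → r--

pair (1, 25) with sum 26 (|Δ|=1)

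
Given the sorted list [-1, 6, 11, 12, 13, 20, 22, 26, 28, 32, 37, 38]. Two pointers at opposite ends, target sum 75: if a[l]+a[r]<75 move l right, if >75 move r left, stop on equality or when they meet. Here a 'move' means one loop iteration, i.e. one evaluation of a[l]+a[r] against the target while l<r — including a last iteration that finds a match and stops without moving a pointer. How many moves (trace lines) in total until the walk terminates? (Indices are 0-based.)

l=0 r=11: -1+38=37 <75, l++
l=1 r=11: 6+38=44 <75, l++
l=2 r=11: 11+38=49 <75, l++
l=3 r=11: 12+38=50 <75, l++
l=4 r=11: 13+38=51 <75, l++
l=5 r=11: 20+38=58 <75, l++
l=6 r=11: 22+38=60 <75, l++
l=7 r=11: 26+38=64 <75, l++
l=8 r=11: 28+38=66 <75, l++
l=9 r=11: 32+38=70 <75, l++
l=10 r=11: 37+38=75, found

11 moves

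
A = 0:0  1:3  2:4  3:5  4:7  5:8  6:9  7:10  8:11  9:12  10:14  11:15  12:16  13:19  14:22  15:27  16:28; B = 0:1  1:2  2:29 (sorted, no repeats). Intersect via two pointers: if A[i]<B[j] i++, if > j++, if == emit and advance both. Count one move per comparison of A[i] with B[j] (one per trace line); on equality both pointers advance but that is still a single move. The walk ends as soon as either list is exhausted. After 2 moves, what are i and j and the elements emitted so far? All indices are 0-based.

i=0 j=0: 0<1, i++
i=1 j=0: 3>1, j++

i=1, j=1, emitted=[]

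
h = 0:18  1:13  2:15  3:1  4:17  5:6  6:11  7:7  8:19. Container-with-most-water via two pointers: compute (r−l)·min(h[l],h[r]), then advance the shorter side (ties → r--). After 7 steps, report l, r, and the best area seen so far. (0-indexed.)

l=7, r=8, best area=144

l=0 r=8: min(18,19)*8=144 best=144 *, l++
l=1 r=8: min(13,19)*7=91 best=144, l++
l=2 r=8: min(15,19)*6=90 best=144, l++
l=3 r=8: min(1,19)*5=5 best=144, l++
l=4 r=8: min(17,19)*4=68 best=144, l++
l=5 r=8: min(6,19)*3=18 best=144, l++
l=6 r=8: min(11,19)*2=22 best=144, l++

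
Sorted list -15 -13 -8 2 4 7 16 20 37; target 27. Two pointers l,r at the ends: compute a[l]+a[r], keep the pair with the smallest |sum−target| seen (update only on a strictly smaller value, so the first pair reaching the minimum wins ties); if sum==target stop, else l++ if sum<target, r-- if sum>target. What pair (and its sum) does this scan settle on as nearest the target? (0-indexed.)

l=0 r=8: -15+37=22 d=5 *, l++
l=1 r=8: -13+37=24 d=3 *, l++
l=2 r=8: -8+37=29 d=2 *, r--
l=2 r=7: -8+20=12 d=15, l++
l=3 r=7: 2+20=22 d=5, l++
l=4 r=7: 4+20=24 d=3, l++
l=5 r=7: 7+20=27 d=0 *, stop

pair (7, 20) with sum 27 (|Δ|=0)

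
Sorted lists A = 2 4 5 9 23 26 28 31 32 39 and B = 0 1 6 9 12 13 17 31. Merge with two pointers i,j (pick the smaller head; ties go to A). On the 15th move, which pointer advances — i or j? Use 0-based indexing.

i=0 j=0: A[i]=2>B[j]=0 take 0, j++
i=0 j=1: A[i]=2>B[j]=1 take 1, j++
i=0 j=2: A[i]=2<=B[j]=6 take 2, i++
i=1 j=2: A[i]=4<=B[j]=6 take 4, i++
i=2 j=2: A[i]=5<=B[j]=6 take 5, i++
i=3 j=2: A[i]=9>B[j]=6 take 6, j++
i=3 j=3: A[i]=9<=B[j]=9 take 9, i++
i=4 j=3: A[i]=23>B[j]=9 take 9, j++
i=4 j=4: A[i]=23>B[j]=12 take 12, j++
i=4 j=5: A[i]=23>B[j]=13 take 13, j++
i=4 j=6: A[i]=23>B[j]=17 take 17, j++
i=4 j=7: A[i]=23<=B[j]=31 take 23, i++
i=5 j=7: A[i]=26<=B[j]=31 take 26, i++
i=6 j=7: A[i]=28<=B[j]=31 take 28, i++
i=7 j=7: A[i]=31<=B[j]=31 take 31, i++

i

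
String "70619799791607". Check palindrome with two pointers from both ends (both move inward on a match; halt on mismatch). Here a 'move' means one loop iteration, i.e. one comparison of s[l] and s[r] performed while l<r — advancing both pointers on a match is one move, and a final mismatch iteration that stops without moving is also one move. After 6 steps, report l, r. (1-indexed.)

l=7, r=8

l=1 r=14: '7'=='7', l++,r--
l=2 r=13: '0'=='0', l++,r--
l=3 r=12: '6'=='6', l++,r--
l=4 r=11: '1'=='1', l++,r--
l=5 r=10: '9'=='9', l++,r--
l=6 r=9: '7'=='7', l++,r--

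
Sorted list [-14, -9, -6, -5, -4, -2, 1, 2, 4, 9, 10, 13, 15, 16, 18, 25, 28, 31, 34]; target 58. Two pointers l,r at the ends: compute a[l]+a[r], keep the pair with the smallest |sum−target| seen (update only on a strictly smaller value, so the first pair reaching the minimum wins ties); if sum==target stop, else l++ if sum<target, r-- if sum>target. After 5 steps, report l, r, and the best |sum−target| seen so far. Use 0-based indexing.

[0,18] -14+34=20 d=38 * → l++
[1,18] -9+34=25 d=33 * → l++
[2,18] -6+34=28 d=30 * → l++
[3,18] -5+34=29 d=29 * → l++
[4,18] -4+34=30 d=28 * → l++

l=5, r=18, best |Δ|=28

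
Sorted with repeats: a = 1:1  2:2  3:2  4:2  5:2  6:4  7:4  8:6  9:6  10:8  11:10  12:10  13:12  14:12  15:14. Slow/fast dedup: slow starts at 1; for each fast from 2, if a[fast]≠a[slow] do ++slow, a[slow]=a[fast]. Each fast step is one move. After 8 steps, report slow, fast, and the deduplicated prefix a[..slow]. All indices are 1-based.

slow=4, fast=10, prefix=[1, 2, 4, 6]

slow=1 fast=2: a[fast]=2≠a[slow]=1 write a[2]=2, slow++,fast++
slow=2 fast=3: a[fast]=2=a[slow] dup, fast++
slow=2 fast=4: a[fast]=2=a[slow] dup, fast++
slow=2 fast=5: a[fast]=2=a[slow] dup, fast++
slow=2 fast=6: a[fast]=4≠a[slow]=2 write a[3]=4, slow++,fast++
slow=3 fast=7: a[fast]=4=a[slow] dup, fast++
slow=3 fast=8: a[fast]=6≠a[slow]=4 write a[4]=6, slow++,fast++
slow=4 fast=9: a[fast]=6=a[slow] dup, fast++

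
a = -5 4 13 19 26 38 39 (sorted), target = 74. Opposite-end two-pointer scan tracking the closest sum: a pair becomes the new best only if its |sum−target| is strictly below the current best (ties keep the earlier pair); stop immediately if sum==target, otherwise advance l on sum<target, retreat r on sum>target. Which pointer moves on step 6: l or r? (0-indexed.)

r

[0,6] -5+39=34 d=40 * → l++
[1,6] 4+39=43 d=31 * → l++
[2,6] 13+39=52 d=22 * → l++
[3,6] 19+39=58 d=16 * → l++
[4,6] 26+39=65 d=9 * → l++
[5,6] 38+39=77 d=3 * → r--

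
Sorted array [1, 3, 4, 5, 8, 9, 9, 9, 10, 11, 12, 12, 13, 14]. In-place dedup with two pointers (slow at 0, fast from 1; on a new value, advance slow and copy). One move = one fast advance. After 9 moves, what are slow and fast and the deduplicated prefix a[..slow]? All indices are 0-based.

slow=7, fast=10, prefix=[1, 3, 4, 5, 8, 9, 10, 11]

slow=0 fast=1: a[fast]=3≠a[slow]=1 write a[1]=3, slow++,fast++
slow=1 fast=2: a[fast]=4≠a[slow]=3 write a[2]=4, slow++,fast++
slow=2 fast=3: a[fast]=5≠a[slow]=4 write a[3]=5, slow++,fast++
slow=3 fast=4: a[fast]=8≠a[slow]=5 write a[4]=8, slow++,fast++
slow=4 fast=5: a[fast]=9≠a[slow]=8 write a[5]=9, slow++,fast++
slow=5 fast=6: a[fast]=9=a[slow] dup, fast++
slow=5 fast=7: a[fast]=9=a[slow] dup, fast++
slow=5 fast=8: a[fast]=10≠a[slow]=9 write a[6]=10, slow++,fast++
slow=6 fast=9: a[fast]=11≠a[slow]=10 write a[7]=11, slow++,fast++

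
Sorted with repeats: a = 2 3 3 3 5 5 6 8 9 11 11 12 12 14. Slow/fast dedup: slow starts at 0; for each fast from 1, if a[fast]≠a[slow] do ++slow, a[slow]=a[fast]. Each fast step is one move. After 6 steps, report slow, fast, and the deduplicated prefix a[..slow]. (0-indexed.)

slow=3, fast=7, prefix=[2, 3, 5, 6]

(s=0,f=1) a[fast]=3≠a[slow]=2 write a[1]=3 → slow++,fast++
(s=1,f=2) a[fast]=3=a[slow] dup → fast++
(s=1,f=3) a[fast]=3=a[slow] dup → fast++
(s=1,f=4) a[fast]=5≠a[slow]=3 write a[2]=5 → slow++,fast++
(s=2,f=5) a[fast]=5=a[slow] dup → fast++
(s=2,f=6) a[fast]=6≠a[slow]=5 write a[3]=6 → slow++,fast++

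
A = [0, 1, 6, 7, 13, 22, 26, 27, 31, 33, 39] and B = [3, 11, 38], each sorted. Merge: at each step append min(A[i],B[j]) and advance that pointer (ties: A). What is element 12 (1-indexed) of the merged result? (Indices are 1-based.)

[i=1,j=1] A[i]=0<=B[j]=3 take 0 → i++
[i=2,j=1] A[i]=1<=B[j]=3 take 1 → i++
[i=3,j=1] A[i]=6>B[j]=3 take 3 → j++
[i=3,j=2] A[i]=6<=B[j]=11 take 6 → i++
[i=4,j=2] A[i]=7<=B[j]=11 take 7 → i++
[i=5,j=2] A[i]=13>B[j]=11 take 11 → j++
[i=5,j=3] A[i]=13<=B[j]=38 take 13 → i++
[i=6,j=3] A[i]=22<=B[j]=38 take 22 → i++
[i=7,j=3] A[i]=26<=B[j]=38 take 26 → i++
[i=8,j=3] A[i]=27<=B[j]=38 take 27 → i++
[i=9,j=3] A[i]=31<=B[j]=38 take 31 → i++
[i=10,j=3] A[i]=33<=B[j]=38 take 33 → i++
[i=11,j=3] A[i]=39>B[j]=38 take 38 → j++
[i=11,j=4] B done, take A[i]=39 → i++

merged[12] = 33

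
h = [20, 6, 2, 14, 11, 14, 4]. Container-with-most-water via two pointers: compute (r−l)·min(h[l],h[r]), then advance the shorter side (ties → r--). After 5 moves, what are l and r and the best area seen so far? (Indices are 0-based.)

l=0, r=1, best area=70

l=0 r=6: min(20,4)*6=24 best=24 *, r--
l=0 r=5: min(20,14)*5=70 best=70 *, r--
l=0 r=4: min(20,11)*4=44 best=70, r--
l=0 r=3: min(20,14)*3=42 best=70, r--
l=0 r=2: min(20,2)*2=4 best=70, r--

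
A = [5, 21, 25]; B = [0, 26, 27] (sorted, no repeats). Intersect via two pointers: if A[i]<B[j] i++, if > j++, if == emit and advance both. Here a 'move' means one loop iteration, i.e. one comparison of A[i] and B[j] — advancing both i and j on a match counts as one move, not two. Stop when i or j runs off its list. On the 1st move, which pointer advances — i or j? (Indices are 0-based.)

[i=0,j=0] 5>0 → j++

j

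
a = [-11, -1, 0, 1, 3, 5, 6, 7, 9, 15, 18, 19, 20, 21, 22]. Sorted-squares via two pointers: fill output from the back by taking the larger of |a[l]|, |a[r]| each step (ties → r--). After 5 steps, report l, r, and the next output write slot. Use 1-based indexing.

l=1 r=15: |-11|<=|22| out[15]=484, r--
l=1 r=14: |-11|<=|21| out[14]=441, r--
l=1 r=13: |-11|<=|20| out[13]=400, r--
l=1 r=12: |-11|<=|19| out[12]=361, r--
l=1 r=11: |-11|<=|18| out[11]=324, r--

l=1, r=10, next write slot=10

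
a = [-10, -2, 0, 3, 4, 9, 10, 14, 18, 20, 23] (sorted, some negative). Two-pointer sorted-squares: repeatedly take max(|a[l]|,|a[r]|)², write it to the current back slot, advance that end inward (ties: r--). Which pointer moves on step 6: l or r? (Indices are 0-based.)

l

[0,10] |-10|<=|23| out[10]=529 → r--
[0,9] |-10|<=|20| out[9]=400 → r--
[0,8] |-10|<=|18| out[8]=324 → r--
[0,7] |-10|<=|14| out[7]=196 → r--
[0,6] |-10|<=|10| out[6]=100 → r--
[0,5] |-10|>|9| out[5]=100 → l++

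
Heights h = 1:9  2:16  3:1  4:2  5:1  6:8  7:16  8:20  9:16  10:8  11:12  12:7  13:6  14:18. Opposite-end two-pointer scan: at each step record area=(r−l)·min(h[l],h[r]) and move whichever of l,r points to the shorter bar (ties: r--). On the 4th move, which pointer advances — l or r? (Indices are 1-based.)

l

l=1 r=14: min(9,18)*13=117 best=117 *, l++
l=2 r=14: min(16,18)*12=192 best=192 *, l++
l=3 r=14: min(1,18)*11=11 best=192, l++
l=4 r=14: min(2,18)*10=20 best=192, l++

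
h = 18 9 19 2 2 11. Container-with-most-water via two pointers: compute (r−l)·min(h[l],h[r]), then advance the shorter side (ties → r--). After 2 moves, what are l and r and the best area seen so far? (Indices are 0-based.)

[0,5] min(18,11)*5=55 best=55 * → r--
[0,4] min(18,2)*4=8 best=55 → r--

l=0, r=3, best area=55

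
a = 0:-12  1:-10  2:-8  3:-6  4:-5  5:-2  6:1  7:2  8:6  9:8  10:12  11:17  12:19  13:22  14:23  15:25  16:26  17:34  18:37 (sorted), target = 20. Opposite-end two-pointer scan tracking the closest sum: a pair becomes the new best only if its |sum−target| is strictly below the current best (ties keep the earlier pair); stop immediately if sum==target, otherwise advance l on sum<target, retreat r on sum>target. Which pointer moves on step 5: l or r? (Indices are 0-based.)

l=0 r=18: -12+37=25 d=5 *, r--
l=0 r=17: -12+34=22 d=2 *, r--
l=0 r=16: -12+26=14 d=6, l++
l=1 r=16: -10+26=16 d=4, l++
l=2 r=16: -8+26=18 d=2, l++

l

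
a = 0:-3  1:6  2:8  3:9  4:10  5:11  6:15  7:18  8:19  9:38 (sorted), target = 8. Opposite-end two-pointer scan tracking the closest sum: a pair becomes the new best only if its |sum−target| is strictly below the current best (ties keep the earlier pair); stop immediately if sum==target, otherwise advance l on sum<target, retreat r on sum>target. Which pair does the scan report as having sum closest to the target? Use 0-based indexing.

pair (-3, 11) with sum 8 (|Δ|=0)

l=0 r=9: -3+38=35 d=27 *, r--
l=0 r=8: -3+19=16 d=8 *, r--
l=0 r=7: -3+18=15 d=7 *, r--
l=0 r=6: -3+15=12 d=4 *, r--
l=0 r=5: -3+11=8 d=0 *, stop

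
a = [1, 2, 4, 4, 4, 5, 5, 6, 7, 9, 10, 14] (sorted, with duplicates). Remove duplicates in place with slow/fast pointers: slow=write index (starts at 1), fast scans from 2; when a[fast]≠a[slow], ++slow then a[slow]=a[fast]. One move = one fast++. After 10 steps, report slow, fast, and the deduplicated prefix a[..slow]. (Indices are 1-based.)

slow=8, fast=12, prefix=[1, 2, 4, 5, 6, 7, 9, 10]

(s=1,f=2) a[fast]=2≠a[slow]=1 write a[2]=2 → slow++,fast++
(s=2,f=3) a[fast]=4≠a[slow]=2 write a[3]=4 → slow++,fast++
(s=3,f=4) a[fast]=4=a[slow] dup → fast++
(s=3,f=5) a[fast]=4=a[slow] dup → fast++
(s=3,f=6) a[fast]=5≠a[slow]=4 write a[4]=5 → slow++,fast++
(s=4,f=7) a[fast]=5=a[slow] dup → fast++
(s=4,f=8) a[fast]=6≠a[slow]=5 write a[5]=6 → slow++,fast++
(s=5,f=9) a[fast]=7≠a[slow]=6 write a[6]=7 → slow++,fast++
(s=6,f=10) a[fast]=9≠a[slow]=7 write a[7]=9 → slow++,fast++
(s=7,f=11) a[fast]=10≠a[slow]=9 write a[8]=10 → slow++,fast++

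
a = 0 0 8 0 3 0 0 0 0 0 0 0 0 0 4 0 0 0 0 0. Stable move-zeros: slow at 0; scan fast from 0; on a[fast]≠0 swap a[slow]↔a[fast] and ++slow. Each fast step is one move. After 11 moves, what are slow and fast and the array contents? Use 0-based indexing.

slow=2, fast=11, a=[8, 3, 0, 0, 0, 0, 0, 0, 0, 0, 0, 0, 0, 0, 4, 0, 0, 0, 0, 0]

slow=0 fast=0: a[fast]=0, fast++
slow=0 fast=1: a[fast]=0, fast++
slow=0 fast=2: a[fast]=8≠0 swap→a[0]=8, slow++,fast++
slow=1 fast=3: a[fast]=0, fast++
slow=1 fast=4: a[fast]=3≠0 swap→a[1]=3, slow++,fast++
slow=2 fast=5: a[fast]=0, fast++
slow=2 fast=6: a[fast]=0, fast++
slow=2 fast=7: a[fast]=0, fast++
slow=2 fast=8: a[fast]=0, fast++
slow=2 fast=9: a[fast]=0, fast++
slow=2 fast=10: a[fast]=0, fast++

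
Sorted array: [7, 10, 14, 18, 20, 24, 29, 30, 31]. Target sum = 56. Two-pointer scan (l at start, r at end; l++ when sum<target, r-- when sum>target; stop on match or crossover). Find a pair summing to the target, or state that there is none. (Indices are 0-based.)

[0,8] 7+31=38 <56 → l++
[1,8] 10+31=41 <56 → l++
[2,8] 14+31=45 <56 → l++
[3,8] 18+31=49 <56 → l++
[4,8] 20+31=51 <56 → l++
[5,8] 24+31=55 <56 → l++
[6,8] 29+31=60 >56 → r--
[6,7] 29+30=59 >56 → r--

no pair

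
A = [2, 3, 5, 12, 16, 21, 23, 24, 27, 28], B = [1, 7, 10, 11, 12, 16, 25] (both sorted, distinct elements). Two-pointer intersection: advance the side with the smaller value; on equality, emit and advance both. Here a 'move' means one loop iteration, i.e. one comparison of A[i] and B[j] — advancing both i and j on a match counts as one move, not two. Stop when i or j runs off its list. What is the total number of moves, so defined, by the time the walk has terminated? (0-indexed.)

[i=0,j=0] 2>1 → j++
[i=0,j=1] 2<7 → i++
[i=1,j=1] 3<7 → i++
[i=2,j=1] 5<7 → i++
[i=3,j=1] 12>7 → j++
[i=3,j=2] 12>10 → j++
[i=3,j=3] 12>11 → j++
[i=3,j=4] 12==12 emit → i++,j++
[i=4,j=5] 16==16 emit → i++,j++
[i=5,j=6] 21<25 → i++
[i=6,j=6] 23<25 → i++
[i=7,j=6] 24<25 → i++
[i=8,j=6] 27>25 → j++

13 moves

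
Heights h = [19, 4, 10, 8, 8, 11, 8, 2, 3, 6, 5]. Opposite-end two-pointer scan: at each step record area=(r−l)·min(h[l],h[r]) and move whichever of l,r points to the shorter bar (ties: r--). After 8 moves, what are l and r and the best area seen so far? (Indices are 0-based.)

[0,10] min(19,5)*10=50 best=50 * → r--
[0,9] min(19,6)*9=54 best=54 * → r--
[0,8] min(19,3)*8=24 best=54 → r--
[0,7] min(19,2)*7=14 best=54 → r--
[0,6] min(19,8)*6=48 best=54 → r--
[0,5] min(19,11)*5=55 best=55 * → r--
[0,4] min(19,8)*4=32 best=55 → r--
[0,3] min(19,8)*3=24 best=55 → r--

l=0, r=2, best area=55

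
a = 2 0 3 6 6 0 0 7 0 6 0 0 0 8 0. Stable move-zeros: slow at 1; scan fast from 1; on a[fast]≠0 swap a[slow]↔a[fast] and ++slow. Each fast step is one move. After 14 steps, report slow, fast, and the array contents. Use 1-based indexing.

slow=8, fast=15, a=[2, 3, 6, 6, 7, 6, 8, 0, 0, 0, 0, 0, 0, 0, 0]

slow=1 fast=1: a[fast]=2≠0 swap→a[1]=2, slow++,fast++
slow=2 fast=2: a[fast]=0, fast++
slow=2 fast=3: a[fast]=3≠0 swap→a[2]=3, slow++,fast++
slow=3 fast=4: a[fast]=6≠0 swap→a[3]=6, slow++,fast++
slow=4 fast=5: a[fast]=6≠0 swap→a[4]=6, slow++,fast++
slow=5 fast=6: a[fast]=0, fast++
slow=5 fast=7: a[fast]=0, fast++
slow=5 fast=8: a[fast]=7≠0 swap→a[5]=7, slow++,fast++
slow=6 fast=9: a[fast]=0, fast++
slow=6 fast=10: a[fast]=6≠0 swap→a[6]=6, slow++,fast++
slow=7 fast=11: a[fast]=0, fast++
slow=7 fast=12: a[fast]=0, fast++
slow=7 fast=13: a[fast]=0, fast++
slow=7 fast=14: a[fast]=8≠0 swap→a[7]=8, slow++,fast++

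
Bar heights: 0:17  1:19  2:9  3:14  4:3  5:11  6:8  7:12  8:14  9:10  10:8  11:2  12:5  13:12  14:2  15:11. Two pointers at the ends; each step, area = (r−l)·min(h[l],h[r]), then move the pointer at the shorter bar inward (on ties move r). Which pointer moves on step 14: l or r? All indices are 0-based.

r

[0,15] min(17,11)*15=165 best=165 * → r--
[0,14] min(17,2)*14=28 best=165 → r--
[0,13] min(17,12)*13=156 best=165 → r--
[0,12] min(17,5)*12=60 best=165 → r--
[0,11] min(17,2)*11=22 best=165 → r--
[0,10] min(17,8)*10=80 best=165 → r--
[0,9] min(17,10)*9=90 best=165 → r--
[0,8] min(17,14)*8=112 best=165 → r--
[0,7] min(17,12)*7=84 best=165 → r--
[0,6] min(17,8)*6=48 best=165 → r--
[0,5] min(17,11)*5=55 best=165 → r--
[0,4] min(17,3)*4=12 best=165 → r--
[0,3] min(17,14)*3=42 best=165 → r--
[0,2] min(17,9)*2=18 best=165 → r--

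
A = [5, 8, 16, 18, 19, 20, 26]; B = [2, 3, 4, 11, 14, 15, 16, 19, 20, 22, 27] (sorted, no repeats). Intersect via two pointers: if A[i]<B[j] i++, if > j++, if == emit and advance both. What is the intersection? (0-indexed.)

[i=0,j=0] 5>2 → j++
[i=0,j=1] 5>3 → j++
[i=0,j=2] 5>4 → j++
[i=0,j=3] 5<11 → i++
[i=1,j=3] 8<11 → i++
[i=2,j=3] 16>11 → j++
[i=2,j=4] 16>14 → j++
[i=2,j=5] 16>15 → j++
[i=2,j=6] 16==16 emit → i++,j++
[i=3,j=7] 18<19 → i++
[i=4,j=7] 19==19 emit → i++,j++
[i=5,j=8] 20==20 emit → i++,j++
[i=6,j=9] 26>22 → j++
[i=6,j=10] 26<27 → i++

intersection = [16, 19, 20]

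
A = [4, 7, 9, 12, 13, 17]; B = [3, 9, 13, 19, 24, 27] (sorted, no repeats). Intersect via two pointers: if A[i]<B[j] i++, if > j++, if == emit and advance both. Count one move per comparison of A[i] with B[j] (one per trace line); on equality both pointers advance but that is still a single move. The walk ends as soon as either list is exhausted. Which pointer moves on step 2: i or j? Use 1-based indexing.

i=1 j=1: 4>3, j++
i=1 j=2: 4<9, i++

i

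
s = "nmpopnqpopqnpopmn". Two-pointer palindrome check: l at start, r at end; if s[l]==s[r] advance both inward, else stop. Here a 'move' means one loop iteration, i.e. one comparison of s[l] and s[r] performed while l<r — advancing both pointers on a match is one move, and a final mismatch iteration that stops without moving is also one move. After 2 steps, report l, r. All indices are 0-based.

l=0 r=16: 'n'=='n', l++,r--
l=1 r=15: 'm'=='m', l++,r--

l=2, r=14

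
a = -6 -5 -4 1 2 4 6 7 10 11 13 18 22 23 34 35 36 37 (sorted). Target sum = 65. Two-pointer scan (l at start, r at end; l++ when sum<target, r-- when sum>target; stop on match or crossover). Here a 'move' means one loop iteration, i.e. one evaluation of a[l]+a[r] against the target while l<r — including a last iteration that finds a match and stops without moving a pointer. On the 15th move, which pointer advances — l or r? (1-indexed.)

[1,18] -6+37=31 <65 → l++
[2,18] -5+37=32 <65 → l++
[3,18] -4+37=33 <65 → l++
[4,18] 1+37=38 <65 → l++
[5,18] 2+37=39 <65 → l++
[6,18] 4+37=41 <65 → l++
[7,18] 6+37=43 <65 → l++
[8,18] 7+37=44 <65 → l++
[9,18] 10+37=47 <65 → l++
[10,18] 11+37=48 <65 → l++
[11,18] 13+37=50 <65 → l++
[12,18] 18+37=55 <65 → l++
[13,18] 22+37=59 <65 → l++
[14,18] 23+37=60 <65 → l++
[15,18] 34+37=71 >65 → r--

r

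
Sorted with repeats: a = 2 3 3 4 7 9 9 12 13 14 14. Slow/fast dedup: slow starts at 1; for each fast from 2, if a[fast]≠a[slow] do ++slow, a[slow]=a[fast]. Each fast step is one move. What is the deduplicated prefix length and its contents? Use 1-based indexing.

length 8; prefix = [2, 3, 4, 7, 9, 12, 13, 14]

(s=1,f=2) a[fast]=3≠a[slow]=2 write a[2]=3 → slow++,fast++
(s=2,f=3) a[fast]=3=a[slow] dup → fast++
(s=2,f=4) a[fast]=4≠a[slow]=3 write a[3]=4 → slow++,fast++
(s=3,f=5) a[fast]=7≠a[slow]=4 write a[4]=7 → slow++,fast++
(s=4,f=6) a[fast]=9≠a[slow]=7 write a[5]=9 → slow++,fast++
(s=5,f=7) a[fast]=9=a[slow] dup → fast++
(s=5,f=8) a[fast]=12≠a[slow]=9 write a[6]=12 → slow++,fast++
(s=6,f=9) a[fast]=13≠a[slow]=12 write a[7]=13 → slow++,fast++
(s=7,f=10) a[fast]=14≠a[slow]=13 write a[8]=14 → slow++,fast++
(s=8,f=11) a[fast]=14=a[slow] dup → fast++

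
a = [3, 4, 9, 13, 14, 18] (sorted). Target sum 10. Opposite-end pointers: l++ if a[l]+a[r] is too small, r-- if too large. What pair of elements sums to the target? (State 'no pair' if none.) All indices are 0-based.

no pair

[0,5] 3+18=21 >10 → r--
[0,4] 3+14=17 >10 → r--
[0,3] 3+13=16 >10 → r--
[0,2] 3+9=12 >10 → r--
[0,1] 3+4=7 <10 → l++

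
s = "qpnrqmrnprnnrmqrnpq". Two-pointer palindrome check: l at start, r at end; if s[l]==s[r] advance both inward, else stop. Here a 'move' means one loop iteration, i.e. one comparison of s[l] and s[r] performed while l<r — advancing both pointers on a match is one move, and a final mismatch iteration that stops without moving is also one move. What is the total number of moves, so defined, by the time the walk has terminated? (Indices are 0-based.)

[0,18] 'q'=='q' → l++,r--
[1,17] 'p'=='p' → l++,r--
[2,16] 'n'=='n' → l++,r--
[3,15] 'r'=='r' → l++,r--
[4,14] 'q'=='q' → l++,r--
[5,13] 'm'=='m' → l++,r--
[6,12] 'r'=='r' → l++,r--
[7,11] 'n'=='n' → l++,r--
[8,10] 'p'!='n' → stop

9 moves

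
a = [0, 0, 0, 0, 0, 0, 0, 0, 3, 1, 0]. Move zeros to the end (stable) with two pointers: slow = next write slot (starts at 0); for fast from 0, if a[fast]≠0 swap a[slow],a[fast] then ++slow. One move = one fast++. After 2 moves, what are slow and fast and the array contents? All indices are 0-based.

slow=0 fast=0: a[fast]=0, fast++
slow=0 fast=1: a[fast]=0, fast++

slow=0, fast=2, a=[0, 0, 0, 0, 0, 0, 0, 0, 3, 1, 0]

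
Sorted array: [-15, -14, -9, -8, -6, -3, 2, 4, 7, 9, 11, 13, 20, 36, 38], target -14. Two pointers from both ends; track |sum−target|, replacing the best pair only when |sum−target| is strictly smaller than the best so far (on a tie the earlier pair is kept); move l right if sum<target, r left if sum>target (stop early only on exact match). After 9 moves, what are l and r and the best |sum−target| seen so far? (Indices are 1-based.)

l=1, r=6, best |Δ|=1

l=1 r=15: -15+38=23 d=37 *, r--
l=1 r=14: -15+36=21 d=35 *, r--
l=1 r=13: -15+20=5 d=19 *, r--
l=1 r=12: -15+13=-2 d=12 *, r--
l=1 r=11: -15+11=-4 d=10 *, r--
l=1 r=10: -15+9=-6 d=8 *, r--
l=1 r=9: -15+7=-8 d=6 *, r--
l=1 r=8: -15+4=-11 d=3 *, r--
l=1 r=7: -15+2=-13 d=1 *, r--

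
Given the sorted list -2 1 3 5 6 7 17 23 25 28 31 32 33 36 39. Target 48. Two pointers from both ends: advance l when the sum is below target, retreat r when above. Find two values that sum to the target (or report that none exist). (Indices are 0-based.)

(17, 31)

l=0 r=14: -2+39=37 <48, l++
l=1 r=14: 1+39=40 <48, l++
l=2 r=14: 3+39=42 <48, l++
l=3 r=14: 5+39=44 <48, l++
l=4 r=14: 6+39=45 <48, l++
l=5 r=14: 7+39=46 <48, l++
l=6 r=14: 17+39=56 >48, r--
l=6 r=13: 17+36=53 >48, r--
l=6 r=12: 17+33=50 >48, r--
l=6 r=11: 17+32=49 >48, r--
l=6 r=10: 17+31=48, found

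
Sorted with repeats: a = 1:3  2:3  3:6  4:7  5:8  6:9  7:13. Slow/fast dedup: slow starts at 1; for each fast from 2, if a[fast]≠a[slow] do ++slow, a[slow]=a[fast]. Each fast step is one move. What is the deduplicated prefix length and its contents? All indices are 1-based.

slow=1 fast=2: a[fast]=3=a[slow] dup, fast++
slow=1 fast=3: a[fast]=6≠a[slow]=3 write a[2]=6, slow++,fast++
slow=2 fast=4: a[fast]=7≠a[slow]=6 write a[3]=7, slow++,fast++
slow=3 fast=5: a[fast]=8≠a[slow]=7 write a[4]=8, slow++,fast++
slow=4 fast=6: a[fast]=9≠a[slow]=8 write a[5]=9, slow++,fast++
slow=5 fast=7: a[fast]=13≠a[slow]=9 write a[6]=13, slow++,fast++

length 6; prefix = [3, 6, 7, 8, 9, 13]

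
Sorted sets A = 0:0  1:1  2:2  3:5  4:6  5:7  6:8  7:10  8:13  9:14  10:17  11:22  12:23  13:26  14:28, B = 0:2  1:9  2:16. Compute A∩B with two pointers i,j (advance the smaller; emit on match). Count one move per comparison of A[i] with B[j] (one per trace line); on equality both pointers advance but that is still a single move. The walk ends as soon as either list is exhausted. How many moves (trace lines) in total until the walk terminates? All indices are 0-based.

12 moves

[i=0,j=0] 0<2 → i++
[i=1,j=0] 1<2 → i++
[i=2,j=0] 2==2 emit → i++,j++
[i=3,j=1] 5<9 → i++
[i=4,j=1] 6<9 → i++
[i=5,j=1] 7<9 → i++
[i=6,j=1] 8<9 → i++
[i=7,j=1] 10>9 → j++
[i=7,j=2] 10<16 → i++
[i=8,j=2] 13<16 → i++
[i=9,j=2] 14<16 → i++
[i=10,j=2] 17>16 → j++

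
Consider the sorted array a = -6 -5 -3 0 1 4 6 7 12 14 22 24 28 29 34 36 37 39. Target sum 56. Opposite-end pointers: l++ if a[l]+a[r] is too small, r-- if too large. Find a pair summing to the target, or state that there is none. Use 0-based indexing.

[0,17] -6+39=33 <56 → l++
[1,17] -5+39=34 <56 → l++
[2,17] -3+39=36 <56 → l++
[3,17] 0+39=39 <56 → l++
[4,17] 1+39=40 <56 → l++
[5,17] 4+39=43 <56 → l++
[6,17] 6+39=45 <56 → l++
[7,17] 7+39=46 <56 → l++
[8,17] 12+39=51 <56 → l++
[9,17] 14+39=53 <56 → l++
[10,17] 22+39=61 >56 → r--
[10,16] 22+37=59 >56 → r--
[10,15] 22+36=58 >56 → r--
[10,14] 22+34=56 → found

(22, 34)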